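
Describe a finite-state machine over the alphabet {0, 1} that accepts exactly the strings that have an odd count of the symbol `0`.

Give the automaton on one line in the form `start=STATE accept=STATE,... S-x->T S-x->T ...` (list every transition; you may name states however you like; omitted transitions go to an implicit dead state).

start=q0 accept=q1 q0-0->q1 q0-1->q0 q1-0->q0 q1-1->q1

The only thing that matters is how many `0`s have appeared, reduced mod 2. Use one state per residue: q0 for 0, …, q1 for 1. Reading `0` moves to the next residue; anything else stays put. q1 is accepting.
        0   1  
>  q0   q1  q0 
 * q1   q0  q1 
(> = start, * = accepting)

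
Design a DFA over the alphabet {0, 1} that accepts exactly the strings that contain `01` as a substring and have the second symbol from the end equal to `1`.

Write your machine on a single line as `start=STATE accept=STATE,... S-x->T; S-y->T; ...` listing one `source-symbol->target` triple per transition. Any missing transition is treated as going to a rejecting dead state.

start=s0; accept=s3,s4; s0-0->s1; s0-1->s0; s1-0->s1; s1-1->s2; s2-0->s3; s2-1->s4; s3-0->s1; s3-1->s2; s4-0->s3; s4-1->s4

Run two small machines in parallel and take their product. The first has 3 states tracking whether and how much of `01` has been seen; the second has 7 states tracking the last 2 symbols read. A product state is a pair (one from each), accepting exactly when both do. Minimizing collapses redundant product states.
With 5 states:
        0   1  
>  s0   s1  s0 
   s1   s1  s2 
   s2   s3  s4 
 * s3   s1  s2 
 * s4   s3  s4 
(> = start, * = accepting)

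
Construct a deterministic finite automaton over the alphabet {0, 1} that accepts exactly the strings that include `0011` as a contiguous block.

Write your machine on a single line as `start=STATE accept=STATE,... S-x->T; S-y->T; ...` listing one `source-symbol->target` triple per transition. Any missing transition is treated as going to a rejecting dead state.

States s0..s3 record the length of the longest prefix of `0011` that matches the current input suffix. Reaching s4 means `0011` has been seen, and we stay there forever. Accept from s4.
5 states suffice.
        0   1  
>  s0   s1  s0 
   s1   s2  s0 
   s2   s2  s3 
   s3   s1  s4 
 * s4   s4  s4 
(> = start, * = accepting)

start=s0; accept=s4; s0-0->s1; s0-1->s0; s1-0->s2; s1-1->s0; s2-0->s2; s2-1->s3; s3-0->s1; s3-1->s4; s4-0->s4; s4-1->s4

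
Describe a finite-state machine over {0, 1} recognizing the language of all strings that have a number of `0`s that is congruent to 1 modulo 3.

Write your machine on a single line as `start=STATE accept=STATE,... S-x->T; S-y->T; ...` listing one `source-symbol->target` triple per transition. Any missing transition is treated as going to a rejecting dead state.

Keep the running count of `0`s modulo 3: each `0` advances along the cycle q0 → q1 → q2 → q0 while other symbols loop. Accept at q1.
A 3-state machine:
        0   1  
>  q0   q1  q0 
 * q1   q2  q1 
   q2   q0  q2 
(> = start, * = accepting)

start=q0; accept=q1; q0-0->q1; q0-1->q0; q1-0->q2; q1-1->q1; q2-0->q0; q2-1->q2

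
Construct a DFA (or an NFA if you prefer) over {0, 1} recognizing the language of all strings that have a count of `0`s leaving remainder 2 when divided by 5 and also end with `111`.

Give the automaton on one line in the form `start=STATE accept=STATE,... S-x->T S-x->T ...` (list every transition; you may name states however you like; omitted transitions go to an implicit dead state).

start=s0 accept=s16 s0-0->s1 s0-1->s2 s1-0->s3 s1-1->s4 s2-0->s1 s2-1->s5 s3-0->s6 s3-1->s7 s4-0->s3 s4-1->s8 s5-0->s1 s5-1->s9 s6-0->s10 s6-1->s11 s7-0->s6 s7-1->s12 s8-0->s3 s8-1->s13 s9-0->s1 s9-1->s9 s10-0->s0 s10-1->s14 s11-0->s10 s11-1->s15 s12-0->s6 s12-1->s16 s13-0->s3 s13-1->s13 s14-0->s0 s14-1->s17 s15-0->s10 s15-1->s18 s16-0->s6 s16-1->s16 s17-0->s0 s17-1->s19 s18-0->s10 s18-1->s18 s19-0->s0 s19-1->s19

Handle the two conditions separately and then intersect. One (5 states) tracks the count of `0`s modulo 5; the other (4 states) tracks how much of the suffix `111` has currently been matched. Each combined state is a pair, one component from each; accept when both components accept.
          0    1  
>  s0     s1   s2 
   s1     s3   s4 
   s2     s1   s5 
   s3     s6   s7 
   s4     s3   s8 
   s5     s1   s9 
   s6    s10  s11 
   s7     s6  s12 
   s8     s3  s13 
   s9     s1   s9 
   s10    s0  s14 
   s11   s10  s15 
   s12    s6  s16 
   s13    s3  s13 
   s14    s0  s17 
   s15   s10  s18 
 * s16    s6  s16 
   s17    s0  s19 
   s18   s10  s18 
   s19    s0  s19 
(> = start, * = accepting)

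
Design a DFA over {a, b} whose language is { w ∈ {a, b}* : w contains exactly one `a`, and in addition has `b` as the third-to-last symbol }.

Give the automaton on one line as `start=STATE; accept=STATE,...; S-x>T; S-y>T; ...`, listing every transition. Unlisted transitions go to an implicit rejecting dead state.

start=q0; accept=q8,q9,q10; q0-a>q1; q0-b>q2; q1-a>q3; q1-b>q4; q2-a>q5; q2-b>q6; q3-a>q3; q3-b>q3; q4-a>q3; q4-b>q7; q5-a>q3; q5-b>q8; q6-a>q9; q6-b>q6; q7-a>q3; q7-b>q10; q8-a>q3; q8-b>q7; q9-a>q3; q9-b>q8; q10-a>q3; q10-b>q10

Build one automaton per condition and run them in lockstep. The first has 3 states tracking the count of `a`s, saturating at 2; the second has 15 states tracking the last 3 symbols read. A product state is a pair (one from each), accepting exactly when both do. Equivalent product states are then merged.
An 11-state machine:
          a    b  
>  q0     q1   q2 
   q1     q3   q4 
   q2     q5   q6 
   q3     q3   q3 
   q4     q3   q7 
   q5     q3   q8 
   q6     q9   q6 
   q7     q3  q10 
 * q8     q3   q7 
 * q9     q3   q8 
 * q10    q3  q10 
(> = start, * = accepting)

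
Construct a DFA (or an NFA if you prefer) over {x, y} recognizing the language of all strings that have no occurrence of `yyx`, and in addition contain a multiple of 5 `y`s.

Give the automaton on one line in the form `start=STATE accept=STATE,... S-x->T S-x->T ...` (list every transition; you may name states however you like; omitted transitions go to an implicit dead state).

Handle the two conditions separately and then intersect. The first has 4 states tracking partial matches of the forbidden pattern `yyx`; the second has 5 states tracking the count of `y`s modulo 5. A product state is a pair (one from each), accepting exactly when both do. Minimizing collapses redundant product states.
          x    y  
>* q0     q0   q1 
   q1     q2   q3 
   q2     q2   q4 
   q3     q5   q6 
   q4     q7   q6 
   q5     q5   q5 
   q6     q5   q8 
   q7     q7   q9 
   q8     q5  q10 
   q9    q11   q8 
 * q10    q5  q12 
   q11   q11  q13 
   q12    q5   q3 
   q13   q14  q10 
   q14   q14  q15 
 * q15    q0  q12 
(> = start, * = accepting)

start=q0 accept=q0,q10,q15 q0-x->q0 q0-y->q1 q1-x->q2 q1-y->q3 q2-x->q2 q2-y->q4 q3-x->q5 q3-y->q6 q4-x->q7 q4-y->q6 q5-x->q5 q5-y->q5 q6-x->q5 q6-y->q8 q7-x->q7 q7-y->q9 q8-x->q5 q8-y->q10 q9-x->q11 q9-y->q8 q10-x->q5 q10-y->q12 q11-x->q11 q11-y->q13 q12-x->q5 q12-y->q3 q13-x->q14 q13-y->q10 q14-x->q14 q14-y->q15 q15-x->q0 q15-y->q12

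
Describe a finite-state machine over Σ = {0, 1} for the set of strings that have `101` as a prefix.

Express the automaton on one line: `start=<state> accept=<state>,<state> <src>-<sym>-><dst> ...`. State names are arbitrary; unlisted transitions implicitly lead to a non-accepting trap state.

start=q0 accept=q3 q0-0->q4 q0-1->q1 q1-0->q2 q1-1->q4 q2-0->q4 q2-1->q3 q3-0->q3 q3-1->q3 q4-0->q4 q4-1->q4

Walk along `101` while the input agrees: from q0 take `1` to q1, and so on. Any deviation drops to the rejecting sink q4. Once q3 is reached the prefix is confirmed and every continuation is accepted.
With 5 states:
        0   1  
>  q0   q4  q1 
   q1   q2  q4 
   q2   q4  q3 
 * q3   q3  q3 
   q4   q4  q4 
(> = start, * = accepting)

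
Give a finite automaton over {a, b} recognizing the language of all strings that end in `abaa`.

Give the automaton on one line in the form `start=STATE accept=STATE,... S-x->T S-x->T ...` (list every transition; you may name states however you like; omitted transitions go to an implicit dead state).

Remember how much of `abaa` the current input suffix matches. State s0 means no match yet; s1 means the last symbol is `a`; s2 means the last 2 symbols are `ab`; s3 means the last 3 symbols are `aba`; s4 means the last 4 symbols are `abaa`. Only s4 accepts. On a mismatch, fall back to the longest proper suffix that is still a prefix of `abaa`.
5 states suffice.
        a   b  
>  s0   s1  s0 
   s1   s1  s2 
   s2   s3  s0 
   s3   s4  s2 
 * s4   s1  s2 
(> = start, * = accepting)

start=s0 accept=s4 s0-a->s1 s0-b->s0 s1-a->s1 s1-b->s2 s2-a->s3 s2-b->s0 s3-a->s4 s3-b->s2 s4-a->s1 s4-b->s2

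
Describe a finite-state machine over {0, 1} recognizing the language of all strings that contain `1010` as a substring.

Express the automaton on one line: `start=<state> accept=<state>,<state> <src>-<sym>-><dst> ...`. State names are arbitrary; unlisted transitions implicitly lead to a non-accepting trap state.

start=s0 accept=s4 s0-0->s0 s0-1->s1 s1-0->s2 s1-1->s1 s2-0->s0 s2-1->s3 s3-0->s4 s3-1->s1 s4-0->s4 s4-1->s4

States s0..s3 record the length of the longest prefix of `1010` that matches the current input suffix. Reaching s4 means `1010` has been seen, and we stay there forever. Accept from s4.
With 5 states:
        0   1  
>  s0   s0  s1 
   s1   s2  s1 
   s2   s0  s3 
   s3   s4  s1 
 * s4   s4  s4 
(> = start, * = accepting)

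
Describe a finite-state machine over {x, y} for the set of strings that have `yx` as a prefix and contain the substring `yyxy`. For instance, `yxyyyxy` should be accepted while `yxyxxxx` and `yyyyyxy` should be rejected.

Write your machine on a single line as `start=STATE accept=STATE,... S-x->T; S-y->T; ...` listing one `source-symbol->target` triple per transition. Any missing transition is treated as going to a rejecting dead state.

start=q0; accept=q7; q0-x->q1; q0-y->q2; q1-x->q1; q1-y->q1; q2-x->q3; q2-y->q1; q3-x->q3; q3-y->q4; q4-x->q3; q4-y->q5; q5-x->q6; q5-y->q5; q6-x->q3; q6-y->q7; q7-x->q7; q7-y->q7

Build one automaton per condition and run them in lockstep. The first has 4 states tracking whether the input so far still matches the prefix `yx`; the second has 5 states tracking whether and how much of `yyxy` has been seen. A product state is a pair (one from each), accepting exactly when both do. Equivalent product states are then merged.
An 8-state machine:
        x   y  
>  q0   q1  q2 
   q1   q1  q1 
   q2   q3  q1 
   q3   q3  q4 
   q4   q3  q5 
   q5   q6  q5 
   q6   q3  q7 
 * q7   q7  q7 
(> = start, * = accepting)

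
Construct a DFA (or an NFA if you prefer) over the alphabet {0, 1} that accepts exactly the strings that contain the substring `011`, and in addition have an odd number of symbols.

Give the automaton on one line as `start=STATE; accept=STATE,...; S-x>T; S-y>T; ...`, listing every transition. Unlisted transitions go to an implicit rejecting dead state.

start=q0; accept=q6; q0-0>q1; q0-1>q2; q1-0>q3; q1-1>q4; q2-0>q3; q2-1>q0; q3-0>q1; q3-1>q5; q4-0>q1; q4-1>q6; q5-0>q3; q5-1>q7; q6-0>q7; q6-1>q7; q7-0>q6; q7-1>q6

Handle the two conditions separately and then intersect. One (4 states) tracks whether and how much of `011` has been seen; the other (2 states) tracks the input length modulo 2. Each combined state is a pair, one component from each; accept when both components accept.
        0   1  
>  q0   q1  q2 
   q1   q3  q4 
   q2   q3  q0 
   q3   q1  q5 
   q4   q1  q6 
   q5   q3  q7 
 * q6   q7  q7 
   q7   q6  q6 
(> = start, * = accepting)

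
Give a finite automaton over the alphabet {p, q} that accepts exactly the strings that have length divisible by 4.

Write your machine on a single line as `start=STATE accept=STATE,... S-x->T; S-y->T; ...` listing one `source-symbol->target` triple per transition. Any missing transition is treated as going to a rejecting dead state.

Only the length mod 4 matters, so use a 4-cycle: from any state, every input symbol moves to the next state, wrapping D back to A. Mark A accepting.
With 4 states:
       p  q 
>* A   B  B 
   B   C  C 
   C   D  D 
   D   A  A 
(> = start, * = accepting)

start=A; accept=A; A-p->B; A-q->B; B-p->C; B-q->C; C-p->D; C-q->D; D-p->A; D-q->A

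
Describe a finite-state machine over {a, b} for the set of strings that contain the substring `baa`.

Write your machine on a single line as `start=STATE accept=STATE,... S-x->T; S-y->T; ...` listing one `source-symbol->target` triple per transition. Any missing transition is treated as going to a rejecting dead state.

States s0..s2 record the length of the longest prefix of `baa` that matches the current input suffix. Reaching s3 means `baa` has been seen, and we stay there forever. Accept from s3.
With 4 states:
        a   b  
>  s0   s0  s1 
   s1   s2  s1 
   s2   s3  s1 
 * s3   s3  s3 
(> = start, * = accepting)

start=s0; accept=s3; s0-a->s0; s0-b->s1; s1-a->s2; s1-b->s1; s2-a->s3; s2-b->s1; s3-a->s3; s3-b->s3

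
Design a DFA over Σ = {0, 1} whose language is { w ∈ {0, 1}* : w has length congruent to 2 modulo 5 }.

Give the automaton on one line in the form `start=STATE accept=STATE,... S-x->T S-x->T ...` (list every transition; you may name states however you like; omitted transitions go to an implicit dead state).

start=s0 accept=s2 s0-0->s1 s0-1->s1 s1-0->s2 s1-1->s2 s2-0->s3 s2-1->s3 s3-0->s4 s3-1->s4 s4-0->s0 s4-1->s0

Only the length mod 5 matters, so use a 5-cycle: from any state, every input symbol moves to the next state, wrapping s4 back to s0. Mark s2 accepting.
5 states suffice.
        0   1  
>  s0   s1  s1 
   s1   s2  s2 
 * s2   s3  s3 
   s3   s4  s4 
   s4   s0  s0 
(> = start, * = accepting)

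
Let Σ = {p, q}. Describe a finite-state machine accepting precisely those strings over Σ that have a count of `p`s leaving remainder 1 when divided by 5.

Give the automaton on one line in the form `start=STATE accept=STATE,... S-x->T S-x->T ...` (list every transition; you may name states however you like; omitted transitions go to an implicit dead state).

The only thing that matters is how many `p`s have appeared, reduced mod 5. Use one state per residue: S0 for 0, …, S4 for 4. Reading `p` moves to the next residue; anything else stays put. S1 is accepting.
With 5 states:
        p   q  
>  S0   S1  S0 
 * S1   S2  S1 
   S2   S3  S2 
   S3   S4  S3 
   S4   S0  S4 
(> = start, * = accepting)

start=S0 accept=S1 S0-p->S1 S0-q->S0 S1-p->S2 S1-q->S1 S2-p->S3 S2-q->S2 S3-p->S4 S3-q->S3 S4-p->S0 S4-q->S4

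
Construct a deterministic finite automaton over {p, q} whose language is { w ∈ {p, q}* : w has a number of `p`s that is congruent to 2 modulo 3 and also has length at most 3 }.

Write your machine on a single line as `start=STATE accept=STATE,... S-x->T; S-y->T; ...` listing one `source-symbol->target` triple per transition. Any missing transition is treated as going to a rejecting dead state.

Handle the two conditions separately and then intersect. The first has 3 states tracking the count of `p`s modulo 3; the second has 5 states tracking the input length, saturating at 4. A product state is a pair (one from each), accepting exactly when both do. Minimizing collapses redundant product states.
7 states suffice.
       p  q 
>  A   B  C 
   B   D  E 
   C   E  F 
 * D   F  G 
   E   G  F 
   F   F  F 
 * G   F  F 
(> = start, * = accepting)

start=A; accept=D,G; A-p->B; A-q->C; B-p->D; B-q->E; C-p->E; C-q->F; D-p->F; D-q->G; E-p->G; E-q->F; F-p->F; F-q->F; G-p->F; G-q->F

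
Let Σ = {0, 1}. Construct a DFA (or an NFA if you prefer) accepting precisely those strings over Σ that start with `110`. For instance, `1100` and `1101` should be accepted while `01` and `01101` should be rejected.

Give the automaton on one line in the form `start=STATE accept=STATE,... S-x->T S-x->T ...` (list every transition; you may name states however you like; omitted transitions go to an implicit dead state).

start=A accept=D A-0->E A-1->B B-0->E B-1->C C-0->D C-1->E D-0->D D-1->D E-0->E E-1->E

Check the first 3 symbols one by one: A through C record how many have matched `110` so far; any wrong symbol goes to the dead state E. After all 3 match we enter the accepting sink D.
A 5-state machine:
       0  1 
>  A   E  B 
   B   E  C 
   C   D  E 
 * D   D  D 
   E   E  E 
(> = start, * = accepting)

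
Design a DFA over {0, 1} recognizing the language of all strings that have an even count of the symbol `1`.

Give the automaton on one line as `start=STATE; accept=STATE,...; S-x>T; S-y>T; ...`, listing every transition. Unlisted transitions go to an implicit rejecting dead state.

Keep the running count of `1`s modulo 2: each `1` advances along the cycle S0 → S1 → S0 while other symbols loop. Accept at S0.
        0   1  
>* S0   S0  S1 
   S1   S1  S0 
(> = start, * = accepting)

start=S0; accept=S0; S0-0>S0; S0-1>S1; S1-0>S1; S1-1>S0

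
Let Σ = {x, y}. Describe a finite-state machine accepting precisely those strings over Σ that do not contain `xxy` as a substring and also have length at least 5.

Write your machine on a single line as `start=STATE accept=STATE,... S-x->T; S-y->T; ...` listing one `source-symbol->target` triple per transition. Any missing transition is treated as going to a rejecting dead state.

Build one automaton per condition and run them in lockstep. The first has 4 states tracking partial matches of the forbidden pattern `xxy`; the second has 7 states tracking the input length, saturating at 6. A product state is a pair (one from each), accepting exactly when both do. After merging equivalent states the machine shrinks.
          x    y  
>  q0     q1   q2 
   q1     q3   q4 
   q2     q5   q4 
   q3     q6   q7 
   q4     q8   q9 
   q5     q6   q9 
   q6    q10   q7 
   q7     q7   q7 
   q8    q10  q11 
   q9    q12  q11 
   q10   q13   q7 
   q11   q14  q15 
   q12   q13  q15 
 * q13   q13   q7 
 * q14   q13  q15 
 * q15   q14  q15 
(> = start, * = accepting)

start=q0; accept=q13,q14,q15; q0-x->q1; q0-y->q2; q1-x->q3; q1-y->q4; q2-x->q5; q2-y->q4; q3-x->q6; q3-y->q7; q4-x->q8; q4-y->q9; q5-x->q6; q5-y->q9; q6-x->q10; q6-y->q7; q7-x->q7; q7-y->q7; q8-x->q10; q8-y->q11; q9-x->q12; q9-y->q11; q10-x->q13; q10-y->q7; q11-x->q14; q11-y->q15; q12-x->q13; q12-y->q15; q13-x->q13; q13-y->q7; q14-x->q13; q14-y->q15; q15-x->q14; q15-y->q15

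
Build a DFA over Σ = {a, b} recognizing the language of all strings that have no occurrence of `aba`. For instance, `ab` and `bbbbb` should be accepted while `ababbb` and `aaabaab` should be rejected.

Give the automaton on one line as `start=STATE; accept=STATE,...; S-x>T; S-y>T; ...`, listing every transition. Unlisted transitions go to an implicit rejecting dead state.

start=s0; accept=s0,s1,s2; s0-a>s1; s0-b>s0; s1-a>s1; s1-b>s2; s2-a>s3; s2-b>s0; s3-a>s3; s3-b>s3

This is the complement of 'contains `aba`'. Use the same substring-matching states — s0 through s3 holding how much of `aba` has just been matched — but flip the accepting set: everything except the trap s3 accepts.
4 states suffice.
        a   b  
>* s0   s1  s0 
 * s1   s1  s2 
 * s2   s3  s0 
   s3   s3  s3 
(> = start, * = accepting)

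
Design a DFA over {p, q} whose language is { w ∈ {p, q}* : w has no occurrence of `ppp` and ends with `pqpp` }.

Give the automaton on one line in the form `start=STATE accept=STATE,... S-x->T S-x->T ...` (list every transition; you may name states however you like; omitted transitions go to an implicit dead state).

start=A accept=H A-p->B A-q->A B-p->C B-q->D C-p->E C-q->D D-p->F D-q->A E-p->E E-q->G F-p->H F-q->D G-p->I G-q->J H-p->E H-q->D I-p->K I-q->G J-p->E J-q->J K-p->E K-q->G

Handle the two conditions separately and then intersect. The first has 4 states tracking partial matches of the forbidden pattern `ppp`; the second has 5 states tracking how much of the suffix `pqpp` has currently been matched. A product state is a pair (one from each), accepting exactly when both do.
       p  q 
>  A   B  A 
   B   C  D 
   C   E  D 
   D   F  A 
   E   E  G 
   F   H  D 
   G   I  J 
 * H   E  D 
   I   K  G 
   J   E  J 
   K   E  G 
(> = start, * = accepting)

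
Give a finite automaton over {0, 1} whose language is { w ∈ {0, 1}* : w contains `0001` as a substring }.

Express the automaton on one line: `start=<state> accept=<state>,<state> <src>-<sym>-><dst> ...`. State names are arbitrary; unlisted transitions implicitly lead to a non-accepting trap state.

States s0..s3 record the length of the longest prefix of `0001` that matches the current input suffix. Reaching s4 means `0001` has been seen, and we stay there forever. Accept from s4.
        0   1  
>  s0   s1  s0 
   s1   s2  s0 
   s2   s3  s0 
   s3   s3  s4 
 * s4   s4  s4 
(> = start, * = accepting)

start=s0 accept=s4 s0-0->s1 s0-1->s0 s1-0->s2 s1-1->s0 s2-0->s3 s2-1->s0 s3-0->s3 s3-1->s4 s4-0->s4 s4-1->s4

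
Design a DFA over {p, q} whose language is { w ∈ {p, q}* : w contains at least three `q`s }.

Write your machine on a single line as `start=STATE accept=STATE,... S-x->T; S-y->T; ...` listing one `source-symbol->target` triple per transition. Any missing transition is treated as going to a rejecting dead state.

Count `q`s, saturating at 4: states A through D mean 0 through 3 `q`s seen; E means more than 3. Each `q` increments (capped at E); other symbols loop. Accept from {D, E}.
With 5 states:
       p  q 
>  A   A  B 
   B   B  C 
   C   C  D 
 * D   D  E 
 * E   E  E 
(> = start, * = accepting)

start=A; accept=D,E; A-p->A; A-q->B; B-p->B; B-q->C; C-p->C; C-q->D; D-p->D; D-q->E; E-p->E; E-q->E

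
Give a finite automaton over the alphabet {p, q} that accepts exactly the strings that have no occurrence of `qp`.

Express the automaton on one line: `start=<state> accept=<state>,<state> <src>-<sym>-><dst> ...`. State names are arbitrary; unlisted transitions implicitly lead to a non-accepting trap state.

start=s0 accept=s0,s1 s0-p->s0 s0-q->s1 s1-p->s2 s1-q->s1 s2-p->s2 s2-q->s2

Track partial matches of the forbidden pattern `qp`. State s2 is a dead state reached once `qp` has occurred; every other state accepts. s0 means no part of `qp` is currently matched.
With 3 states:
        p   q  
>* s0   s0  s1 
 * s1   s2  s1 
   s2   s2  s2 
(> = start, * = accepting)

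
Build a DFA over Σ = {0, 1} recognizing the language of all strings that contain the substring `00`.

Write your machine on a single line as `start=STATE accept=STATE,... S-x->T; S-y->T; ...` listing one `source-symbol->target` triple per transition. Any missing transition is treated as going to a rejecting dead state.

start=A; accept=C; A-0->B; A-1->A; B-0->C; B-1->A; C-0->C; C-1->C

States A..B record the length of the longest prefix of `00` that matches the current input suffix. Reaching C means `00` has been seen, and we stay there forever. Accept from C.
With 3 states:
       0  1 
>  A   B  A 
   B   C  A 
 * C   C  C 
(> = start, * = accepting)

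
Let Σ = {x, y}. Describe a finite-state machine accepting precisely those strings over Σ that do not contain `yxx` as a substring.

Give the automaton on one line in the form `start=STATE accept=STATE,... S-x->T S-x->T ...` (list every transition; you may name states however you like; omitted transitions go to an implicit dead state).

This is the complement of 'contains `yxx`'. Use the same substring-matching states — q0 through q3 holding how much of `yxx` has just been matched — but flip the accepting set: everything except the trap q3 accepts.
With 4 states:
        x   y  
>* q0   q0  q1 
 * q1   q2  q1 
 * q2   q3  q1 
   q3   q3  q3 
(> = start, * = accepting)

start=q0 accept=q0,q1,q2 q0-x->q0 q0-y->q1 q1-x->q2 q1-y->q1 q2-x->q3 q2-y->q1 q3-x->q3 q3-y->q3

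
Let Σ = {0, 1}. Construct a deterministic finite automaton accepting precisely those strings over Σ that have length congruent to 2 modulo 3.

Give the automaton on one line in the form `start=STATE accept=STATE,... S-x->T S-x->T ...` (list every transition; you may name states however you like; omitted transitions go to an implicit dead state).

start=q0 accept=q2 q0-0->q1 q0-1->q1 q1-0->q2 q1-1->q2 q2-0->q0 q2-1->q0

Only the length mod 3 matters, so use a 3-cycle: from any state, every input symbol moves to the next state, wrapping q2 back to q0. Mark q2 accepting.
A 3-state machine:
        0   1  
>  q0   q1  q1 
   q1   q2  q2 
 * q2   q0  q0 
(> = start, * = accepting)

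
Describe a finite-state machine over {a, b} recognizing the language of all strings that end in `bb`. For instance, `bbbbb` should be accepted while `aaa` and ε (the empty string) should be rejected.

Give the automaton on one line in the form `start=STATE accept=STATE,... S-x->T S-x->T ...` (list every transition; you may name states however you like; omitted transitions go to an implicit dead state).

start=q0 accept=q2 q0-a->q0 q0-b->q1 q1-a->q0 q1-b->q2 q2-a->q0 q2-b->q2

Let each state record the length of the longest suffix of the input read so far that is also a prefix of `bb`. q1 means the last symbol is `b`; q2 means the last 2 symbols are `bb`. Accept only at q2, where the string currently ends in `bb`.
3 states suffice.
        a   b  
>  q0   q0  q1 
   q1   q0  q2 
 * q2   q0  q2 
(> = start, * = accepting)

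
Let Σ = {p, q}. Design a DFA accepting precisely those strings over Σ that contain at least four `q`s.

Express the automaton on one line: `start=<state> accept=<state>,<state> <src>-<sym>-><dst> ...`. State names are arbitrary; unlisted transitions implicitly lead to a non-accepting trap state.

Only the number of `q`s matters, and only up to 5. Make a chain s0 → s1 → s2 → s3 → s4 → s5 advanced by each `q` (with s5 absorbing); every other symbol self-loops. The accepting set is {s4, s5}.
With 6 states:
        p   q  
>  s0   s0  s1 
   s1   s1  s2 
   s2   s2  s3 
   s3   s3  s4 
 * s4   s4  s5 
 * s5   s5  s5 
(> = start, * = accepting)

start=s0 accept=s4,s5 s0-p->s0 s0-q->s1 s1-p->s1 s1-q->s2 s2-p->s2 s2-q->s3 s3-p->s3 s3-q->s4 s4-p->s4 s4-q->s5 s5-p->s5 s5-q->s5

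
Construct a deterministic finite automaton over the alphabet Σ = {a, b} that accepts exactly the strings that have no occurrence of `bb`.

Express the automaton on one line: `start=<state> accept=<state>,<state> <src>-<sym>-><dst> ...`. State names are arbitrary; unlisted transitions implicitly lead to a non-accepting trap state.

Track partial matches of the forbidden pattern `bb`. State S2 is a dead state reached once `bb` has occurred; every other state accepts. S0 means no part of `bb` is currently matched.
        a   b  
>* S0   S0  S1 
 * S1   S0  S2 
   S2   S2  S2 
(> = start, * = accepting)

start=S0 accept=S0,S1 S0-a->S0 S0-b->S1 S1-a->S0 S1-b->S2 S2-a->S2 S2-b->S2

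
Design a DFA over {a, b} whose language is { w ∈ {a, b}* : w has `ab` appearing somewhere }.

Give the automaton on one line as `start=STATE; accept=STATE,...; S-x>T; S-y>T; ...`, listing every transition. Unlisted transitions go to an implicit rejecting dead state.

start=s0; accept=s2; s0-a>s1; s0-b>s0; s1-a>s1; s1-b>s2; s2-a>s2; s2-b>s2

Track how much of `ab` has been matched so far: state s0 is no progress, s2 is the absorbing accept state reached once `ab` has occurred. Intermediate states record partial matches; on a mismatch, fall back to the longest reusable overlap.
3 states suffice.
        a   b  
>  s0   s1  s0 
   s1   s1  s2 
 * s2   s2  s2 
(> = start, * = accepting)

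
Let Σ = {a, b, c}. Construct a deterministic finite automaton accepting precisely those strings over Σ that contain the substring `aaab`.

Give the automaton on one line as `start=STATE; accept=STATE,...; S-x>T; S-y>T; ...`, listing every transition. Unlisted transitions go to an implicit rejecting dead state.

start=q0; accept=q4; q0-a>q1; q0-b>q0; q0-c>q0; q1-a>q2; q1-b>q0; q1-c>q0; q2-a>q3; q2-b>q0; q2-c>q0; q3-a>q3; q3-b>q4; q3-c>q0; q4-a>q4; q4-b>q4; q4-c>q4

States q0..q3 record the length of the longest prefix of `aaab` that matches the current input suffix. Reaching q4 means `aaab` has been seen, and we stay there forever. Accept from q4.
A 5-state machine:
        a   b   c  
>  q0   q1  q0  q0 
   q1   q2  q0  q0 
   q2   q3  q0  q0 
   q3   q3  q4  q0 
 * q4   q4  q4  q4 
(> = start, * = accepting)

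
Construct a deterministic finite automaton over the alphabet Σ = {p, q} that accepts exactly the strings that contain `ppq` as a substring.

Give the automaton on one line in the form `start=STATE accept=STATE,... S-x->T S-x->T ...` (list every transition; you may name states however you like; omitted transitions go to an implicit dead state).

States S0..S2 record the length of the longest prefix of `ppq` that matches the current input suffix. Reaching S3 means `ppq` has been seen, and we stay there forever. Accept from S3.
With 4 states:
        p   q  
>  S0   S1  S0 
   S1   S2  S0 
   S2   S2  S3 
 * S3   S3  S3 
(> = start, * = accepting)

start=S0 accept=S3 S0-p->S1 S0-q->S0 S1-p->S2 S1-q->S0 S2-p->S2 S2-q->S3 S3-p->S3 S3-q->S3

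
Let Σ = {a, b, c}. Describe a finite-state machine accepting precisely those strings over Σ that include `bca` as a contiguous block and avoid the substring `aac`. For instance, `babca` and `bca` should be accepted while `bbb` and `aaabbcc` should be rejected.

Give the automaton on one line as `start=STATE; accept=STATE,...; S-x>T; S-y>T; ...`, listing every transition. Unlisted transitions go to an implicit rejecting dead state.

start=s0; accept=s6,s8,s9; s0-a>s1; s0-b>s2; s0-c>s0; s1-a>s3; s1-b>s2; s1-c>s0; s2-a>s1; s2-b>s2; s2-c>s4; s3-a>s3; s3-b>s2; s3-c>s5; s4-a>s6; s4-b>s2; s4-c>s0; s5-a>s5; s5-b>s7; s5-c>s5; s6-a>s8; s6-b>s9; s6-c>s9; s7-a>s5; s7-b>s7; s7-c>s10; s8-a>s8; s8-b>s9; s8-c>s11; s9-a>s6; s9-b>s9; s9-c>s9; s10-a>s11; s10-b>s7; s10-c>s5; s11-a>s11; s11-b>s11; s11-c>s11

Build one automaton per condition and run them in lockstep. One (4 states) tracks whether and how much of `bca` has been seen; the other (4 states) tracks partial matches of the forbidden pattern `aac`. Each combined state is a pair, one component from each; accept when both components accept.
12 states suffice.
          a    b    c  
>  s0     s1   s2   s0 
   s1     s3   s2   s0 
   s2     s1   s2   s4 
   s3     s3   s2   s5 
   s4     s6   s2   s0 
   s5     s5   s7   s5 
 * s6     s8   s9   s9 
   s7     s5   s7  s10 
 * s8     s8   s9  s11 
 * s9     s6   s9   s9 
   s10   s11   s7   s5 
   s11   s11  s11  s11 
(> = start, * = accepting)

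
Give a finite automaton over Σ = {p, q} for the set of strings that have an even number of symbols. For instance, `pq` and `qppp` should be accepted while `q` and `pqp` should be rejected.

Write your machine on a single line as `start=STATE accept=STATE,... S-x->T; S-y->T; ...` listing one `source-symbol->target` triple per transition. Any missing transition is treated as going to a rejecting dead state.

Only the length mod 2 matters, so use a 2-cycle: from any state, every input symbol moves to the next state, wrapping B back to A. Mark A accepting.
A 2-state machine:
       p  q 
>* A   B  B 
   B   A  A 
(> = start, * = accepting)

start=A; accept=A; A-p->B; A-q->B; B-p->A; B-q->A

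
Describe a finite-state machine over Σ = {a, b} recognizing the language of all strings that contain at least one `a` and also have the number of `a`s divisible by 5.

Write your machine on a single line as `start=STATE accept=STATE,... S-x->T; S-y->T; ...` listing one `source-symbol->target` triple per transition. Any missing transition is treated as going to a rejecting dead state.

start=s0; accept=s5; s0-a->s1; s0-b->s0; s1-a->s2; s1-b->s1; s2-a->s3; s2-b->s2; s3-a->s4; s3-b->s3; s4-a->s5; s4-b->s4; s5-a->s1; s5-b->s5

Handle the two conditions separately and then intersect. One (3 states) tracks the count of `a`s, saturating at 2; the other (5 states) tracks the count of `a`s modulo 5. Each combined state is a pair, one component from each; accept when both components accept. Minimizing collapses redundant product states.
        a   b  
>  s0   s1  s0 
   s1   s2  s1 
   s2   s3  s2 
   s3   s4  s3 
   s4   s5  s4 
 * s5   s1  s5 
(> = start, * = accepting)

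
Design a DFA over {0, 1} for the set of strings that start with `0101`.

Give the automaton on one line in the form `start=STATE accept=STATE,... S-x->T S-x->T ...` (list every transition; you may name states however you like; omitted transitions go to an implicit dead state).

start=q0 accept=q4 q0-0->q1 q0-1->q5 q1-0->q5 q1-1->q2 q2-0->q3 q2-1->q5 q3-0->q5 q3-1->q4 q4-0->q4 q4-1->q4 q5-0->q5 q5-1->q5

Walk along `0101` while the input agrees: from q0 take `0` to q1, and so on. Any deviation drops to the rejecting sink q5. Once q4 is reached the prefix is confirmed and every continuation is accepted.
        0   1  
>  q0   q1  q5 
   q1   q5  q2 
   q2   q3  q5 
   q3   q5  q4 
 * q4   q4  q4 
   q5   q5  q5 
(> = start, * = accepting)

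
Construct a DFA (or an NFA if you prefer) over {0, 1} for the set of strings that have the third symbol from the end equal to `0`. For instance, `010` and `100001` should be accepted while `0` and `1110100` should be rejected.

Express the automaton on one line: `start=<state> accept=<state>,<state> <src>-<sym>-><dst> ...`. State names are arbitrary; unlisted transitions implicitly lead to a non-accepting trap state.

Because acceptance depends on a position counted from the end, the machine has to buffer the most recent 3 symbols. Make each state the string of the last up-to-3 symbols read; on input `x` shift the window left and append `x`. Accept when the buffered window has length 3 and begins with `0`.
With 15 states:
       0  1 
>  A   B  C 
   B   D  E 
   C   F  G 
   D   H  I 
   E   J  K 
   F   L  M 
   G   N  O 
 * H   H  I 
 * I   J  K 
 * J   L  M 
 * K   N  O 
   L   H  I 
   M   J  K 
   N   L  M 
   O   N  O 
(> = start, * = accepting)

start=A accept=H,I,J,K A-0->B A-1->C B-0->D B-1->E C-0->F C-1->G D-0->H D-1->I E-0->J E-1->K F-0->L F-1->M G-0->N G-1->O H-0->H H-1->I I-0->J I-1->K J-0->L J-1->M K-0->N K-1->O L-0->H L-1->I M-0->J M-1->K N-0->L N-1->M O-0->N O-1->O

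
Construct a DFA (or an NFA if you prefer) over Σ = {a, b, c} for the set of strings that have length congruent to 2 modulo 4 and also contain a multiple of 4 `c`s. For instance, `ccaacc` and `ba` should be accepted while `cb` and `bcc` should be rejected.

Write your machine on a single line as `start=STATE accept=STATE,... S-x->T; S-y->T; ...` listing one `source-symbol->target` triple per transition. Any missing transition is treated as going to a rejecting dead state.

start=q0; accept=q3; q0-a->q1; q0-b->q1; q0-c->q2; q1-a->q3; q1-b->q3; q1-c->q4; q2-a->q4; q2-b->q4; q2-c->q5; q3-a->q6; q3-b->q6; q3-c->q7; q4-a->q7; q4-b->q7; q4-c->q8; q5-a->q8; q5-b->q8; q5-c->q9; q6-a->q0; q6-b->q0; q6-c->q10; q7-a->q10; q7-b->q10; q7-c->q11; q8-a->q11; q8-b->q11; q8-c->q12; q9-a->q12; q9-b->q12; q9-c->q0; q10-a->q2; q10-b->q2; q10-c->q13; q11-a->q13; q11-b->q13; q11-c->q14; q12-a->q14; q12-b->q14; q12-c->q1; q13-a->q5; q13-b->q5; q13-c->q15; q14-a->q15; q14-b->q15; q14-c->q3; q15-a->q9; q15-b->q9; q15-c->q6

Build one automaton per condition and run them in lockstep. The first has 4 states tracking the input length modulo 4; the second has 4 states tracking the count of `c`s modulo 4. A product state is a pair (one from each), accepting exactly when both do.
With 16 states:
          a    b    c  
>  q0     q1   q1   q2 
   q1     q3   q3   q4 
   q2     q4   q4   q5 
 * q3     q6   q6   q7 
   q4     q7   q7   q8 
   q5     q8   q8   q9 
   q6     q0   q0  q10 
   q7    q10  q10  q11 
   q8    q11  q11  q12 
   q9    q12  q12   q0 
   q10    q2   q2  q13 
   q11   q13  q13  q14 
   q12   q14  q14   q1 
   q13    q5   q5  q15 
   q14   q15  q15   q3 
   q15    q9   q9   q6 
(> = start, * = accepting)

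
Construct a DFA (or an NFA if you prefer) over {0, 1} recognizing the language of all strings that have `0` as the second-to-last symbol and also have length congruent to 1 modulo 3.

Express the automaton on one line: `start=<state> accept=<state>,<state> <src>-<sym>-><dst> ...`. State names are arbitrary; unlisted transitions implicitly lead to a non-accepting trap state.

Handle the two conditions separately and then intersect. The first has 7 states tracking the last 2 symbols read; the second has 3 states tracking the input length modulo 3. A product state is a pair (one from each), accepting exactly when both do. After merging equivalent states the machine shrinks.
5 states suffice.
        0   1  
>  s0   s1  s1 
   s1   s2  s2 
   s2   s3  s0 
   s3   s4  s4 
 * s4   s2  s2 
(> = start, * = accepting)

start=s0 accept=s4 s0-0->s1 s0-1->s1 s1-0->s2 s1-1->s2 s2-0->s3 s2-1->s0 s3-0->s4 s3-1->s4 s4-0->s2 s4-1->s2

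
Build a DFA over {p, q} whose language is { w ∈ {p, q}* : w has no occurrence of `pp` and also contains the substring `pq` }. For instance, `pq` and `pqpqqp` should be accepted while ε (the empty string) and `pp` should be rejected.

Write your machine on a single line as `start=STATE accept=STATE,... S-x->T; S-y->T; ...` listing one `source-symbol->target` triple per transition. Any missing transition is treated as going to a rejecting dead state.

Build one automaton per condition and run them in lockstep. One (3 states) tracks partial matches of the forbidden pattern `pp`; the other (3 states) tracks whether and how much of `pq` has been seen. Each combined state is a pair, one component from each; accept when both components accept. Minimizing collapses redundant product states.
5 states suffice.
        p   q  
>  s0   s1  s0 
   s1   s2  s3 
   s2   s2  s2 
 * s3   s4  s3 
 * s4   s2  s3 
(> = start, * = accepting)

start=s0; accept=s3,s4; s0-p->s1; s0-q->s0; s1-p->s2; s1-q->s3; s2-p->s2; s2-q->s2; s3-p->s4; s3-q->s3; s4-p->s2; s4-q->s3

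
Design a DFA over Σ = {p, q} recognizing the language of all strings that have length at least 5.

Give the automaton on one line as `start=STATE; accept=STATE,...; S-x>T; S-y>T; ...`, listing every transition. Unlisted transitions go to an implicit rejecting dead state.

start=A; accept=F,G; A-p>B; A-q>B; B-p>C; B-q>C; C-p>D; C-q>D; D-p>E; D-q>E; E-p>F; E-q>F; F-p>G; F-q>G; G-p>G; G-q>G

Count input length up to 6: every symbol moves from A toward G, which means 'more than 5' and absorbs. Accept from {F, G}.
       p  q 
>  A   B  B 
   B   C  C 
   C   D  D 
   D   E  E 
   E   F  F 
 * F   G  G 
 * G   G  G 
(> = start, * = accepting)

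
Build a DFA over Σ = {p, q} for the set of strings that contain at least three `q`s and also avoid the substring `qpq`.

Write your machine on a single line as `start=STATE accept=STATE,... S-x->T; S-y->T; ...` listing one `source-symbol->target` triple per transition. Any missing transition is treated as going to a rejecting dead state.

start=S0; accept=S7,S9,S10; S0-p->S0; S0-q->S1; S1-p->S2; S1-q->S3; S2-p->S4; S2-q->S5; S3-p->S6; S3-q->S7; S4-p->S4; S4-q->S3; S5-p->S5; S5-q->S5; S6-p->S8; S6-q->S5; S7-p->S9; S7-q->S7; S8-p->S8; S8-q->S7; S9-p->S10; S9-q->S5; S10-p->S10; S10-q->S7

Run two small machines in parallel and take their product. The first has 5 states tracking the count of `q`s, saturating at 4; the second has 4 states tracking partial matches of the forbidden pattern `qpq`. A product state is a pair (one from each), accepting exactly when both do. After merging equivalent states the machine shrinks.
An 11-state machine:
          p    q  
>  S0     S0   S1 
   S1     S2   S3 
   S2     S4   S5 
   S3     S6   S7 
   S4     S4   S3 
   S5     S5   S5 
   S6     S8   S5 
 * S7     S9   S7 
   S8     S8   S7 
 * S9    S10   S5 
 * S10   S10   S7 
(> = start, * = accepting)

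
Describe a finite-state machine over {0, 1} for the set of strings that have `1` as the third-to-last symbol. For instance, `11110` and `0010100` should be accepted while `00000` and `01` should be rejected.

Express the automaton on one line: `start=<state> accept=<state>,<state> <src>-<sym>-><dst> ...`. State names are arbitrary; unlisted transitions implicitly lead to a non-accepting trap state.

A DFA must remember the last 3 symbols (since which symbol is third-to-last isn't known until the input ends). Use one state per possible window of the last ≤3 symbols; accept from those whose window starts with `1`.
With 15 states:
          0    1  
>  q0     q1   q2 
   q1     q3   q4 
   q2     q5   q6 
   q3     q7   q8 
   q4     q9  q10 
   q5    q11  q12 
   q6    q13  q14 
   q7     q7   q8 
   q8     q9  q10 
   q9    q11  q12 
   q10   q13  q14 
 * q11    q7   q8 
 * q12    q9  q10 
 * q13   q11  q12 
 * q14   q13  q14 
(> = start, * = accepting)

start=q0 accept=q11,q12,q13,q14 q0-0->q1 q0-1->q2 q1-0->q3 q1-1->q4 q2-0->q5 q2-1->q6 q3-0->q7 q3-1->q8 q4-0->q9 q4-1->q10 q5-0->q11 q5-1->q12 q6-0->q13 q6-1->q14 q7-0->q7 q7-1->q8 q8-0->q9 q8-1->q10 q9-0->q11 q9-1->q12 q10-0->q13 q10-1->q14 q11-0->q7 q11-1->q8 q12-0->q9 q12-1->q10 q13-0->q11 q13-1->q12 q14-0->q13 q14-1->q14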